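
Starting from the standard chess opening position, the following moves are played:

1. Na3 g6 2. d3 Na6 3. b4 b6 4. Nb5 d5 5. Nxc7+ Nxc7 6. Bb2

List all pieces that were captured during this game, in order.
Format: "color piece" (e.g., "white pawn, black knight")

Tracking captures:
  Nxc7+: captured black pawn
  Nxc7: captured white knight

black pawn, white knight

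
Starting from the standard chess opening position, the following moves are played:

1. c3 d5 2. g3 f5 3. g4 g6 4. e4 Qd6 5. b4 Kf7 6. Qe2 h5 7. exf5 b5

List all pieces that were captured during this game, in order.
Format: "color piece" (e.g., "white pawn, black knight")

Tracking captures:
  exf5: captured black pawn

black pawn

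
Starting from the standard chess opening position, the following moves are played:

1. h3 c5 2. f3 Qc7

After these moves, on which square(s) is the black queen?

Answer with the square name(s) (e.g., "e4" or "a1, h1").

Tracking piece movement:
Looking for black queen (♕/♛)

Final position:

  a b c d e f g h
  ─────────────────
8│♜ ♞ ♝ · ♚ ♝ ♞ ♜│8
7│♟ ♟ ♛ ♟ ♟ ♟ ♟ ♟│7
6│· · · · · · · ·│6
5│· · ♟ · · · · ·│5
4│· · · · · · · ·│4
3│· · · · · ♙ · ♙│3
2│♙ ♙ ♙ ♙ ♙ · ♙ ·│2
1│♖ ♘ ♗ ♕ ♔ ♗ ♘ ♖│1
  ─────────────────
  a b c d e f g h


c7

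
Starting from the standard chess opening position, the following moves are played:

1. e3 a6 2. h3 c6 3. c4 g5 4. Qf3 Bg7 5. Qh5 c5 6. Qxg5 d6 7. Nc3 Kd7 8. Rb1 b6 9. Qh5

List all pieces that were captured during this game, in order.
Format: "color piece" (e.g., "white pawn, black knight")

Tracking captures:
  Qxg5: captured black pawn

black pawn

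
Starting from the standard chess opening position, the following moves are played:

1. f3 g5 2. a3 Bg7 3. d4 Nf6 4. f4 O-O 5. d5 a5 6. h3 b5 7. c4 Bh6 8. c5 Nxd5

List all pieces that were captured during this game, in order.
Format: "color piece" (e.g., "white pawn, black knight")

Tracking captures:
  Nxd5: captured white pawn

white pawn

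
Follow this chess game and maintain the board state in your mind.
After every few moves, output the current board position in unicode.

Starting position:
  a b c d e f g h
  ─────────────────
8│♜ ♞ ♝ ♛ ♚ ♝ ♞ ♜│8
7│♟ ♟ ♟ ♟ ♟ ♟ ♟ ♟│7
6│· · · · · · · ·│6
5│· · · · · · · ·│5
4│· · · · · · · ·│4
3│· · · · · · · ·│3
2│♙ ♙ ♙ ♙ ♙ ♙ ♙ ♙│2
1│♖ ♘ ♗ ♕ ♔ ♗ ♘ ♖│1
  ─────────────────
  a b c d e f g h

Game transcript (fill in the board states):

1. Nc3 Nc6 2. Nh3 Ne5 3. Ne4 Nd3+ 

  a b c d e f g h
  ─────────────────
8│♜ · ♝ ♛ ♚ ♝ ♞ ♜│8
7│♟ ♟ ♟ ♟ ♟ ♟ ♟ ♟│7
6│· · · · · · · ·│6
5│· · · · · · · ·│5
4│· · · · ♘ · · ·│4
3│· · · ♞ · · · ♘│3
2│♙ ♙ ♙ ♙ ♙ ♙ ♙ ♙│2
1│♖ · ♗ ♕ ♔ ♗ · ♖│1
  ─────────────────
  a b c d e f g h

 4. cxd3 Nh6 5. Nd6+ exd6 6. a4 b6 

  a b c d e f g h
  ─────────────────
8│♜ · ♝ ♛ ♚ ♝ · ♜│8
7│♟ · ♟ ♟ · ♟ ♟ ♟│7
6│· ♟ · ♟ · · · ♞│6
5│· · · · · · · ·│5
4│♙ · · · · · · ·│4
3│· · · ♙ · · · ♘│3
2│· ♙ · ♙ ♙ ♙ ♙ ♙│2
1│♖ · ♗ ♕ ♔ ♗ · ♖│1
  ─────────────────
  a b c d e f g h

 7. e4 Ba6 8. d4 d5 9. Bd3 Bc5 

  a b c d e f g h
  ─────────────────
8│♜ · · ♛ ♚ · · ♜│8
7│♟ · ♟ ♟ · ♟ ♟ ♟│7
6│♝ ♟ · · · · · ♞│6
5│· · ♝ ♟ · · · ·│5
4│♙ · · ♙ ♙ · · ·│4
3│· · · ♗ · · · ♘│3
2│· ♙ · ♙ · ♙ ♙ ♙│2
1│♖ · ♗ ♕ ♔ · · ♖│1
  ─────────────────
  a b c d e f g h

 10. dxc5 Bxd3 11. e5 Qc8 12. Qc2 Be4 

  a b c d e f g h
  ─────────────────
8│♜ · ♛ · ♚ · · ♜│8
7│♟ · ♟ ♟ · ♟ ♟ ♟│7
6│· ♟ · · · · · ♞│6
5│· · ♙ ♟ ♙ · · ·│5
4│♙ · · · ♝ · · ·│4
3│· · · · · · · ♘│3
2│· ♙ ♕ ♙ · ♙ ♙ ♙│2
1│♖ · ♗ · ♔ · · ♖│1
  ─────────────────
  a b c d e f g h

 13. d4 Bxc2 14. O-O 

  a b c d e f g h
  ─────────────────
8│♜ · ♛ · ♚ · · ♜│8
7│♟ · ♟ ♟ · ♟ ♟ ♟│7
6│· ♟ · · · · · ♞│6
5│· · ♙ ♟ ♙ · · ·│5
4│♙ · · ♙ · · · ·│4
3│· · · · · · · ♘│3
2│· ♙ ♝ · · ♙ ♙ ♙│2
1│♖ · ♗ · · ♖ ♔ ·│1
  ─────────────────
  a b c d e f g h


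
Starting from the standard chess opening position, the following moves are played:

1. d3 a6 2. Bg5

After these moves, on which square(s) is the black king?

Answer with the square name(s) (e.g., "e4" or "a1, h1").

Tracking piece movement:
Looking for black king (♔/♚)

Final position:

  a b c d e f g h
  ─────────────────
8│♜ ♞ ♝ ♛ ♚ ♝ ♞ ♜│8
7│· ♟ ♟ ♟ ♟ ♟ ♟ ♟│7
6│♟ · · · · · · ·│6
5│· · · · · · ♗ ·│5
4│· · · · · · · ·│4
3│· · · ♙ · · · ·│3
2│♙ ♙ ♙ · ♙ ♙ ♙ ♙│2
1│♖ ♘ · ♕ ♔ ♗ ♘ ♖│1
  ─────────────────
  a b c d e f g h


e8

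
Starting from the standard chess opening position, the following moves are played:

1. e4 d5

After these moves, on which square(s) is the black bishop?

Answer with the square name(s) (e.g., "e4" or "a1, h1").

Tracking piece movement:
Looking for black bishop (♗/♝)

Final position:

  a b c d e f g h
  ─────────────────
8│♜ ♞ ♝ ♛ ♚ ♝ ♞ ♜│8
7│♟ ♟ ♟ · ♟ ♟ ♟ ♟│7
6│· · · · · · · ·│6
5│· · · ♟ · · · ·│5
4│· · · · ♙ · · ·│4
3│· · · · · · · ·│3
2│♙ ♙ ♙ ♙ · ♙ ♙ ♙│2
1│♖ ♘ ♗ ♕ ♔ ♗ ♘ ♖│1
  ─────────────────
  a b c d e f g h


c8, f8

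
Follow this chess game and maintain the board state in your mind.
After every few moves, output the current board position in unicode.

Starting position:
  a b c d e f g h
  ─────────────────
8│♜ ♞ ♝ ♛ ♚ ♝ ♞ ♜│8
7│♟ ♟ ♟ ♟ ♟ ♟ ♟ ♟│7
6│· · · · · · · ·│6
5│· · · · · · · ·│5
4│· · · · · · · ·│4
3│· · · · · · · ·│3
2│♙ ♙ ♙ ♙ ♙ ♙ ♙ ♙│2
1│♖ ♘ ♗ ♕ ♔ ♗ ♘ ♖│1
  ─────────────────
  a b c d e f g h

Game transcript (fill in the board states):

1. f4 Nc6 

  a b c d e f g h
  ─────────────────
8│♜ · ♝ ♛ ♚ ♝ ♞ ♜│8
7│♟ ♟ ♟ ♟ ♟ ♟ ♟ ♟│7
6│· · ♞ · · · · ·│6
5│· · · · · · · ·│5
4│· · · · · ♙ · ·│4
3│· · · · · · · ·│3
2│♙ ♙ ♙ ♙ ♙ · ♙ ♙│2
1│♖ ♘ ♗ ♕ ♔ ♗ ♘ ♖│1
  ─────────────────
  a b c d e f g h

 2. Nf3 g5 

  a b c d e f g h
  ─────────────────
8│♜ · ♝ ♛ ♚ ♝ ♞ ♜│8
7│♟ ♟ ♟ ♟ ♟ ♟ · ♟│7
6│· · ♞ · · · · ·│6
5│· · · · · · ♟ ·│5
4│· · · · · ♙ · ·│4
3│· · · · · ♘ · ·│3
2│♙ ♙ ♙ ♙ ♙ · ♙ ♙│2
1│♖ ♘ ♗ ♕ ♔ ♗ · ♖│1
  ─────────────────
  a b c d e f g h

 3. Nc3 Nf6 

  a b c d e f g h
  ─────────────────
8│♜ · ♝ ♛ ♚ ♝ · ♜│8
7│♟ ♟ ♟ ♟ ♟ ♟ · ♟│7
6│· · ♞ · · ♞ · ·│6
5│· · · · · · ♟ ·│5
4│· · · · · ♙ · ·│4
3│· · ♘ · · ♘ · ·│3
2│♙ ♙ ♙ ♙ ♙ · ♙ ♙│2
1│♖ · ♗ ♕ ♔ ♗ · ♖│1
  ─────────────────
  a b c d e f g h

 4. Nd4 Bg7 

  a b c d e f g h
  ─────────────────
8│♜ · ♝ ♛ ♚ · · ♜│8
7│♟ ♟ ♟ ♟ ♟ ♟ ♝ ♟│7
6│· · ♞ · · ♞ · ·│6
5│· · · · · · ♟ ·│5
4│· · · ♘ · ♙ · ·│4
3│· · ♘ · · · · ·│3
2│♙ ♙ ♙ ♙ ♙ · ♙ ♙│2
1│♖ · ♗ ♕ ♔ ♗ · ♖│1
  ─────────────────
  a b c d e f g h



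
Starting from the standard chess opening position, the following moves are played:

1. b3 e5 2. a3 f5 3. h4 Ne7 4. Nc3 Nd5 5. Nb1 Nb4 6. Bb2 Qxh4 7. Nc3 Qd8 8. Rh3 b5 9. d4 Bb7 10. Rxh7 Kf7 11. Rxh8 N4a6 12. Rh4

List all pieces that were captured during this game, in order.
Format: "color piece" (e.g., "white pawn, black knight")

Tracking captures:
  Qxh4: captured white pawn
  Rxh7: captured black pawn
  Rxh8: captured black rook

white pawn, black pawn, black rook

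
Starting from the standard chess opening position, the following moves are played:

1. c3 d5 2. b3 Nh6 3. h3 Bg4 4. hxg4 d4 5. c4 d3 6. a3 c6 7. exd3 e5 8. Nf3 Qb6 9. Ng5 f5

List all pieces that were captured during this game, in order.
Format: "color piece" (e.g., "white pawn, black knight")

Tracking captures:
  hxg4: captured black bishop
  exd3: captured black pawn

black bishop, black pawn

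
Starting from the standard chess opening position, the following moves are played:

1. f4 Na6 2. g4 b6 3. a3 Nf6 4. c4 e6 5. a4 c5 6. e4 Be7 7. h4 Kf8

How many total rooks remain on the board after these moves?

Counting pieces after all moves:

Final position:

  a b c d e f g h
  ─────────────────
8│♜ · ♝ ♛ · ♚ · ♜│8
7│♟ · · ♟ ♝ ♟ ♟ ♟│7
6│♞ ♟ · · ♟ ♞ · ·│6
5│· · ♟ · · · · ·│5
4│♙ · ♙ · ♙ ♙ ♙ ♙│4
3│· · · · · · · ·│3
2│· ♙ · ♙ · · · ·│2
1│♖ ♘ ♗ ♕ ♔ ♗ ♘ ♖│1
  ─────────────────
  a b c d e f g h


4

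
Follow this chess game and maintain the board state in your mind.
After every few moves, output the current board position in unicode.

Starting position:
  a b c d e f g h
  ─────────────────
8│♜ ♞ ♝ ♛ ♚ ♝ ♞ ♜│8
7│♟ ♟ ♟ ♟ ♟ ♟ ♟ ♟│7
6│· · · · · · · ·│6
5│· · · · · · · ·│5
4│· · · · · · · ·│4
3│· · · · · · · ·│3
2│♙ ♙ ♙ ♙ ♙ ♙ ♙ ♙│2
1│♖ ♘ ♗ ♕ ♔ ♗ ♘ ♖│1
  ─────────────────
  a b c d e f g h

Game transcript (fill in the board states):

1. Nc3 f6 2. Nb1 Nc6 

  a b c d e f g h
  ─────────────────
8│♜ · ♝ ♛ ♚ ♝ ♞ ♜│8
7│♟ ♟ ♟ ♟ ♟ · ♟ ♟│7
6│· · ♞ · · ♟ · ·│6
5│· · · · · · · ·│5
4│· · · · · · · ·│4
3│· · · · · · · ·│3
2│♙ ♙ ♙ ♙ ♙ ♙ ♙ ♙│2
1│♖ ♘ ♗ ♕ ♔ ♗ ♘ ♖│1
  ─────────────────
  a b c d e f g h

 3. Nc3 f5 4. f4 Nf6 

  a b c d e f g h
  ─────────────────
8│♜ · ♝ ♛ ♚ ♝ · ♜│8
7│♟ ♟ ♟ ♟ ♟ · ♟ ♟│7
6│· · ♞ · · ♞ · ·│6
5│· · · · · ♟ · ·│5
4│· · · · · ♙ · ·│4
3│· · ♘ · · · · ·│3
2│♙ ♙ ♙ ♙ ♙ · ♙ ♙│2
1│♖ · ♗ ♕ ♔ ♗ ♘ ♖│1
  ─────────────────
  a b c d e f g h

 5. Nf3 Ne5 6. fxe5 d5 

  a b c d e f g h
  ─────────────────
8│♜ · ♝ ♛ ♚ ♝ · ♜│8
7│♟ ♟ ♟ · ♟ · ♟ ♟│7
6│· · · · · ♞ · ·│6
5│· · · ♟ ♙ ♟ · ·│5
4│· · · · · · · ·│4
3│· · ♘ · · ♘ · ·│3
2│♙ ♙ ♙ ♙ ♙ · ♙ ♙│2
1│♖ · ♗ ♕ ♔ ♗ · ♖│1
  ─────────────────
  a b c d e f g h

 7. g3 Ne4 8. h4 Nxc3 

  a b c d e f g h
  ─────────────────
8│♜ · ♝ ♛ ♚ ♝ · ♜│8
7│♟ ♟ ♟ · ♟ · ♟ ♟│7
6│· · · · · · · ·│6
5│· · · ♟ ♙ ♟ · ·│5
4│· · · · · · · ♙│4
3│· · ♞ · · ♘ ♙ ·│3
2│♙ ♙ ♙ ♙ ♙ · · ·│2
1│♖ · ♗ ♕ ♔ ♗ · ♖│1
  ─────────────────
  a b c d e f g h

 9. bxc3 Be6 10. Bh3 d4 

  a b c d e f g h
  ─────────────────
8│♜ · · ♛ ♚ ♝ · ♜│8
7│♟ ♟ ♟ · ♟ · ♟ ♟│7
6│· · · · ♝ · · ·│6
5│· · · · ♙ ♟ · ·│5
4│· · · ♟ · · · ♙│4
3│· · ♙ · · ♘ ♙ ♗│3
2│♙ · ♙ ♙ ♙ · · ·│2
1│♖ · ♗ ♕ ♔ · · ♖│1
  ─────────────────
  a b c d e f g h



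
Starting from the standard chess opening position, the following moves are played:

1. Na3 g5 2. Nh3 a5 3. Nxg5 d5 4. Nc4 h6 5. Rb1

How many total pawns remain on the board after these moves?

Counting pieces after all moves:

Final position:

  a b c d e f g h
  ─────────────────
8│♜ ♞ ♝ ♛ ♚ ♝ ♞ ♜│8
7│· ♟ ♟ · ♟ ♟ · ·│7
6│· · · · · · · ♟│6
5│♟ · · ♟ · · ♘ ·│5
4│· · ♘ · · · · ·│4
3│· · · · · · · ·│3
2│♙ ♙ ♙ ♙ ♙ ♙ ♙ ♙│2
1│· ♖ ♗ ♕ ♔ ♗ · ♖│1
  ─────────────────
  a b c d e f g h


15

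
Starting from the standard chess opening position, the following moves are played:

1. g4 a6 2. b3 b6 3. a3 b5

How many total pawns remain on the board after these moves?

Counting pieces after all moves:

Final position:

  a b c d e f g h
  ─────────────────
8│♜ ♞ ♝ ♛ ♚ ♝ ♞ ♜│8
7│· · ♟ ♟ ♟ ♟ ♟ ♟│7
6│♟ · · · · · · ·│6
5│· ♟ · · · · · ·│5
4│· · · · · · ♙ ·│4
3│♙ ♙ · · · · · ·│3
2│· · ♙ ♙ ♙ ♙ · ♙│2
1│♖ ♘ ♗ ♕ ♔ ♗ ♘ ♖│1
  ─────────────────
  a b c d e f g h


16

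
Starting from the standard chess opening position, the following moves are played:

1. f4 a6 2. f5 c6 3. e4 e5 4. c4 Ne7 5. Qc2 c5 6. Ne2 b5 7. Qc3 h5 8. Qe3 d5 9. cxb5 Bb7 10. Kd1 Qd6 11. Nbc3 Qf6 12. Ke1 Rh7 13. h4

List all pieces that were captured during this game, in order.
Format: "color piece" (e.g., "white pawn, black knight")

Tracking captures:
  cxb5: captured black pawn

black pawn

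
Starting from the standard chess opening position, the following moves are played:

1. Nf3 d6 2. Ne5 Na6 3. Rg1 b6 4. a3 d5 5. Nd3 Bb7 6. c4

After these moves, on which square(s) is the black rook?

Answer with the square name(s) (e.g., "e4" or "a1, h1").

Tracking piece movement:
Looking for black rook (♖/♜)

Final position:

  a b c d e f g h
  ─────────────────
8│♜ · · ♛ ♚ ♝ ♞ ♜│8
7│♟ ♝ ♟ · ♟ ♟ ♟ ♟│7
6│♞ ♟ · · · · · ·│6
5│· · · ♟ · · · ·│5
4│· · ♙ · · · · ·│4
3│♙ · · ♘ · · · ·│3
2│· ♙ · ♙ ♙ ♙ ♙ ♙│2
1│♖ ♘ ♗ ♕ ♔ ♗ ♖ ·│1
  ─────────────────
  a b c d e f g h


a8, h8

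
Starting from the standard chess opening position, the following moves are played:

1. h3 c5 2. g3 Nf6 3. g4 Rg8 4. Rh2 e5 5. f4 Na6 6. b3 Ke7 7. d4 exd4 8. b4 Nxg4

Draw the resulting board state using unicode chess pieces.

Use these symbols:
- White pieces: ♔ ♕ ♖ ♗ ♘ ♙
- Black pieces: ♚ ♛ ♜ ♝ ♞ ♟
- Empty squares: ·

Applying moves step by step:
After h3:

♜ ♞ ♝ ♛ ♚ ♝ ♞ ♜
♟ ♟ ♟ ♟ ♟ ♟ ♟ ♟
· · · · · · · ·
· · · · · · · ·
· · · · · · · ·
· · · · · · · ♙
♙ ♙ ♙ ♙ ♙ ♙ ♙ ·
♖ ♘ ♗ ♕ ♔ ♗ ♘ ♖


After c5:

♜ ♞ ♝ ♛ ♚ ♝ ♞ ♜
♟ ♟ · ♟ ♟ ♟ ♟ ♟
· · · · · · · ·
· · ♟ · · · · ·
· · · · · · · ·
· · · · · · · ♙
♙ ♙ ♙ ♙ ♙ ♙ ♙ ·
♖ ♘ ♗ ♕ ♔ ♗ ♘ ♖


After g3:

♜ ♞ ♝ ♛ ♚ ♝ ♞ ♜
♟ ♟ · ♟ ♟ ♟ ♟ ♟
· · · · · · · ·
· · ♟ · · · · ·
· · · · · · · ·
· · · · · · ♙ ♙
♙ ♙ ♙ ♙ ♙ ♙ · ·
♖ ♘ ♗ ♕ ♔ ♗ ♘ ♖


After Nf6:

♜ ♞ ♝ ♛ ♚ ♝ · ♜
♟ ♟ · ♟ ♟ ♟ ♟ ♟
· · · · · ♞ · ·
· · ♟ · · · · ·
· · · · · · · ·
· · · · · · ♙ ♙
♙ ♙ ♙ ♙ ♙ ♙ · ·
♖ ♘ ♗ ♕ ♔ ♗ ♘ ♖


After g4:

♜ ♞ ♝ ♛ ♚ ♝ · ♜
♟ ♟ · ♟ ♟ ♟ ♟ ♟
· · · · · ♞ · ·
· · ♟ · · · · ·
· · · · · · ♙ ·
· · · · · · · ♙
♙ ♙ ♙ ♙ ♙ ♙ · ·
♖ ♘ ♗ ♕ ♔ ♗ ♘ ♖


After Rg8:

♜ ♞ ♝ ♛ ♚ ♝ ♜ ·
♟ ♟ · ♟ ♟ ♟ ♟ ♟
· · · · · ♞ · ·
· · ♟ · · · · ·
· · · · · · ♙ ·
· · · · · · · ♙
♙ ♙ ♙ ♙ ♙ ♙ · ·
♖ ♘ ♗ ♕ ♔ ♗ ♘ ♖


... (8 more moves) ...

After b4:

♜ · ♝ ♛ · ♝ ♜ ·
♟ ♟ · ♟ ♚ ♟ ♟ ♟
♞ · · · · ♞ · ·
· · ♟ · · · · ·
· ♙ · ♟ · ♙ ♙ ·
· · · · · · · ♙
♙ · ♙ · ♙ · · ♖
♖ ♘ ♗ ♕ ♔ ♗ ♘ ·


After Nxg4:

♜ · ♝ ♛ · ♝ ♜ ·
♟ ♟ · ♟ ♚ ♟ ♟ ♟
♞ · · · · · · ·
· · ♟ · · · · ·
· ♙ · ♟ · ♙ ♞ ·
· · · · · · · ♙
♙ · ♙ · ♙ · · ♖
♖ ♘ ♗ ♕ ♔ ♗ ♘ ·



  a b c d e f g h
  ─────────────────
8│♜ · ♝ ♛ · ♝ ♜ ·│8
7│♟ ♟ · ♟ ♚ ♟ ♟ ♟│7
6│♞ · · · · · · ·│6
5│· · ♟ · · · · ·│5
4│· ♙ · ♟ · ♙ ♞ ·│4
3│· · · · · · · ♙│3
2│♙ · ♙ · ♙ · · ♖│2
1│♖ ♘ ♗ ♕ ♔ ♗ ♘ ·│1
  ─────────────────
  a b c d e f g h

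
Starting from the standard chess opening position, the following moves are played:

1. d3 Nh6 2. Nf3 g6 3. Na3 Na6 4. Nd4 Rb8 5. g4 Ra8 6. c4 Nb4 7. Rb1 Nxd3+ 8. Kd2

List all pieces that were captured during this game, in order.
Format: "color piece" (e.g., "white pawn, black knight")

Tracking captures:
  Nxd3+: captured white pawn

white pawn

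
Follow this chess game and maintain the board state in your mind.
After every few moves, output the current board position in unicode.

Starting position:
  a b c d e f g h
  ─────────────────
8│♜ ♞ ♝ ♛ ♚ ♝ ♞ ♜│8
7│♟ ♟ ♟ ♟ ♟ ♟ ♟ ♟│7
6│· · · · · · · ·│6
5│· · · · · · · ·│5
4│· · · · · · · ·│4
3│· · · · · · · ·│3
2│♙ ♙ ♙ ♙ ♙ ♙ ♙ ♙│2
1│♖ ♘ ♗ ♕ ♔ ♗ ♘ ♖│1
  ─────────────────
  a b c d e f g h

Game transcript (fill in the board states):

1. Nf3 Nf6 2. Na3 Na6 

  a b c d e f g h
  ─────────────────
8│♜ · ♝ ♛ ♚ ♝ · ♜│8
7│♟ ♟ ♟ ♟ ♟ ♟ ♟ ♟│7
6│♞ · · · · ♞ · ·│6
5│· · · · · · · ·│5
4│· · · · · · · ·│4
3│♘ · · · · ♘ · ·│3
2│♙ ♙ ♙ ♙ ♙ ♙ ♙ ♙│2
1│♖ · ♗ ♕ ♔ ♗ · ♖│1
  ─────────────────
  a b c d e f g h

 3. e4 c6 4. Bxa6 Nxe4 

  a b c d e f g h
  ─────────────────
8│♜ · ♝ ♛ ♚ ♝ · ♜│8
7│♟ ♟ · ♟ ♟ ♟ ♟ ♟│7
6│♗ · ♟ · · · · ·│6
5│· · · · · · · ·│5
4│· · · · ♞ · · ·│4
3│♘ · · · · ♘ · ·│3
2│♙ ♙ ♙ ♙ · ♙ ♙ ♙│2
1│♖ · ♗ ♕ ♔ · · ♖│1
  ─────────────────
  a b c d e f g h

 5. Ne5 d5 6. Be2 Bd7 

  a b c d e f g h
  ─────────────────
8│♜ · · ♛ ♚ ♝ · ♜│8
7│♟ ♟ · ♝ ♟ ♟ ♟ ♟│7
6│· · ♟ · · · · ·│6
5│· · · ♟ ♘ · · ·│5
4│· · · · ♞ · · ·│4
3│♘ · · · · · · ·│3
2│♙ ♙ ♙ ♙ ♗ ♙ ♙ ♙│2
1│♖ · ♗ ♕ ♔ · · ♖│1
  ─────────────────
  a b c d e f g h

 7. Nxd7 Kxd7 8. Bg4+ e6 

  a b c d e f g h
  ─────────────────
8│♜ · · ♛ · ♝ · ♜│8
7│♟ ♟ · ♚ · ♟ ♟ ♟│7
6│· · ♟ · ♟ · · ·│6
5│· · · ♟ · · · ·│5
4│· · · · ♞ · ♗ ·│4
3│♘ · · · · · · ·│3
2│♙ ♙ ♙ ♙ · ♙ ♙ ♙│2
1│♖ · ♗ ♕ ♔ · · ♖│1
  ─────────────────
  a b c d e f g h

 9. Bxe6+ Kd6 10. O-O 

  a b c d e f g h
  ─────────────────
8│♜ · · ♛ · ♝ · ♜│8
7│♟ ♟ · · · ♟ ♟ ♟│7
6│· · ♟ ♚ ♗ · · ·│6
5│· · · ♟ · · · ·│5
4│· · · · ♞ · · ·│4
3│♘ · · · · · · ·│3
2│♙ ♙ ♙ ♙ · ♙ ♙ ♙│2
1│♖ · ♗ ♕ · ♖ ♔ ·│1
  ─────────────────
  a b c d e f g h


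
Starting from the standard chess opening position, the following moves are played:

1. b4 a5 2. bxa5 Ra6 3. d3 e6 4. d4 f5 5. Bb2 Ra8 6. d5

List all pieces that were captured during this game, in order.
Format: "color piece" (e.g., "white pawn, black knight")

Tracking captures:
  bxa5: captured black pawn

black pawn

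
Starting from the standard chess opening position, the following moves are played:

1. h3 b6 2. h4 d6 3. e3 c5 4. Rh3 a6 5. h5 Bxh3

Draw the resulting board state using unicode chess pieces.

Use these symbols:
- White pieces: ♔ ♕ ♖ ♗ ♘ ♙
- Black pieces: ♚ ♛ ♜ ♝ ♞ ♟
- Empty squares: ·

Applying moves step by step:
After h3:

♜ ♞ ♝ ♛ ♚ ♝ ♞ ♜
♟ ♟ ♟ ♟ ♟ ♟ ♟ ♟
· · · · · · · ·
· · · · · · · ·
· · · · · · · ·
· · · · · · · ♙
♙ ♙ ♙ ♙ ♙ ♙ ♙ ·
♖ ♘ ♗ ♕ ♔ ♗ ♘ ♖


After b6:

♜ ♞ ♝ ♛ ♚ ♝ ♞ ♜
♟ · ♟ ♟ ♟ ♟ ♟ ♟
· ♟ · · · · · ·
· · · · · · · ·
· · · · · · · ·
· · · · · · · ♙
♙ ♙ ♙ ♙ ♙ ♙ ♙ ·
♖ ♘ ♗ ♕ ♔ ♗ ♘ ♖


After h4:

♜ ♞ ♝ ♛ ♚ ♝ ♞ ♜
♟ · ♟ ♟ ♟ ♟ ♟ ♟
· ♟ · · · · · ·
· · · · · · · ·
· · · · · · · ♙
· · · · · · · ·
♙ ♙ ♙ ♙ ♙ ♙ ♙ ·
♖ ♘ ♗ ♕ ♔ ♗ ♘ ♖


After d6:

♜ ♞ ♝ ♛ ♚ ♝ ♞ ♜
♟ · ♟ · ♟ ♟ ♟ ♟
· ♟ · ♟ · · · ·
· · · · · · · ·
· · · · · · · ♙
· · · · · · · ·
♙ ♙ ♙ ♙ ♙ ♙ ♙ ·
♖ ♘ ♗ ♕ ♔ ♗ ♘ ♖


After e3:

♜ ♞ ♝ ♛ ♚ ♝ ♞ ♜
♟ · ♟ · ♟ ♟ ♟ ♟
· ♟ · ♟ · · · ·
· · · · · · · ·
· · · · · · · ♙
· · · · ♙ · · ·
♙ ♙ ♙ ♙ · ♙ ♙ ·
♖ ♘ ♗ ♕ ♔ ♗ ♘ ♖


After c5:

♜ ♞ ♝ ♛ ♚ ♝ ♞ ♜
♟ · · · ♟ ♟ ♟ ♟
· ♟ · ♟ · · · ·
· · ♟ · · · · ·
· · · · · · · ♙
· · · · ♙ · · ·
♙ ♙ ♙ ♙ · ♙ ♙ ·
♖ ♘ ♗ ♕ ♔ ♗ ♘ ♖


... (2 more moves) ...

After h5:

♜ ♞ ♝ ♛ ♚ ♝ ♞ ♜
· · · · ♟ ♟ ♟ ♟
♟ ♟ · ♟ · · · ·
· · ♟ · · · · ♙
· · · · · · · ·
· · · · ♙ · · ♖
♙ ♙ ♙ ♙ · ♙ ♙ ·
♖ ♘ ♗ ♕ ♔ ♗ ♘ ·


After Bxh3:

♜ ♞ · ♛ ♚ ♝ ♞ ♜
· · · · ♟ ♟ ♟ ♟
♟ ♟ · ♟ · · · ·
· · ♟ · · · · ♙
· · · · · · · ·
· · · · ♙ · · ♝
♙ ♙ ♙ ♙ · ♙ ♙ ·
♖ ♘ ♗ ♕ ♔ ♗ ♘ ·



  a b c d e f g h
  ─────────────────
8│♜ ♞ · ♛ ♚ ♝ ♞ ♜│8
7│· · · · ♟ ♟ ♟ ♟│7
6│♟ ♟ · ♟ · · · ·│6
5│· · ♟ · · · · ♙│5
4│· · · · · · · ·│4
3│· · · · ♙ · · ♝│3
2│♙ ♙ ♙ ♙ · ♙ ♙ ·│2
1│♖ ♘ ♗ ♕ ♔ ♗ ♘ ·│1
  ─────────────────
  a b c d e f g h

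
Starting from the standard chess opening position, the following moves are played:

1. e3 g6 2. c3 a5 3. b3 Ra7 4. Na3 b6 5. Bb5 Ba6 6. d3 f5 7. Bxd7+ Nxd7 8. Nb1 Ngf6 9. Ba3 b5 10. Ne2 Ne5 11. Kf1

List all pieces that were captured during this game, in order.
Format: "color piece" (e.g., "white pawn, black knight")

Tracking captures:
  Bxd7+: captured black pawn
  Nxd7: captured white bishop

black pawn, white bishop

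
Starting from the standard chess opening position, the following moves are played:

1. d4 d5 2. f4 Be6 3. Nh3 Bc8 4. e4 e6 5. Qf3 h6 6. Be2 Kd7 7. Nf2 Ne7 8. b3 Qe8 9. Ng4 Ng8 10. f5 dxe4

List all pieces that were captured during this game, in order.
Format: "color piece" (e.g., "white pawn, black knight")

Tracking captures:
  dxe4: captured white pawn

white pawn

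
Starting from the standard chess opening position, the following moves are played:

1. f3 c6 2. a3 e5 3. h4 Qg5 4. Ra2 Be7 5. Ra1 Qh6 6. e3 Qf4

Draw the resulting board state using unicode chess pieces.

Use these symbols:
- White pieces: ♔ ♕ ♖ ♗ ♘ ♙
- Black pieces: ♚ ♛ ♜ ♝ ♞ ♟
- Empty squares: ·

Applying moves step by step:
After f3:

♜ ♞ ♝ ♛ ♚ ♝ ♞ ♜
♟ ♟ ♟ ♟ ♟ ♟ ♟ ♟
· · · · · · · ·
· · · · · · · ·
· · · · · · · ·
· · · · · ♙ · ·
♙ ♙ ♙ ♙ ♙ · ♙ ♙
♖ ♘ ♗ ♕ ♔ ♗ ♘ ♖


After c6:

♜ ♞ ♝ ♛ ♚ ♝ ♞ ♜
♟ ♟ · ♟ ♟ ♟ ♟ ♟
· · ♟ · · · · ·
· · · · · · · ·
· · · · · · · ·
· · · · · ♙ · ·
♙ ♙ ♙ ♙ ♙ · ♙ ♙
♖ ♘ ♗ ♕ ♔ ♗ ♘ ♖


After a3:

♜ ♞ ♝ ♛ ♚ ♝ ♞ ♜
♟ ♟ · ♟ ♟ ♟ ♟ ♟
· · ♟ · · · · ·
· · · · · · · ·
· · · · · · · ·
♙ · · · · ♙ · ·
· ♙ ♙ ♙ ♙ · ♙ ♙
♖ ♘ ♗ ♕ ♔ ♗ ♘ ♖


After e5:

♜ ♞ ♝ ♛ ♚ ♝ ♞ ♜
♟ ♟ · ♟ · ♟ ♟ ♟
· · ♟ · · · · ·
· · · · ♟ · · ·
· · · · · · · ·
♙ · · · · ♙ · ·
· ♙ ♙ ♙ ♙ · ♙ ♙
♖ ♘ ♗ ♕ ♔ ♗ ♘ ♖


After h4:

♜ ♞ ♝ ♛ ♚ ♝ ♞ ♜
♟ ♟ · ♟ · ♟ ♟ ♟
· · ♟ · · · · ·
· · · · ♟ · · ·
· · · · · · · ♙
♙ · · · · ♙ · ·
· ♙ ♙ ♙ ♙ · ♙ ·
♖ ♘ ♗ ♕ ♔ ♗ ♘ ♖


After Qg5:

♜ ♞ ♝ · ♚ ♝ ♞ ♜
♟ ♟ · ♟ · ♟ ♟ ♟
· · ♟ · · · · ·
· · · · ♟ · ♛ ·
· · · · · · · ♙
♙ · · · · ♙ · ·
· ♙ ♙ ♙ ♙ · ♙ ·
♖ ♘ ♗ ♕ ♔ ♗ ♘ ♖


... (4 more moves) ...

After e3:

♜ ♞ ♝ · ♚ · ♞ ♜
♟ ♟ · ♟ ♝ ♟ ♟ ♟
· · ♟ · · · · ♛
· · · · ♟ · · ·
· · · · · · · ♙
♙ · · · ♙ ♙ · ·
· ♙ ♙ ♙ · · ♙ ·
♖ ♘ ♗ ♕ ♔ ♗ ♘ ♖


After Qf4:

♜ ♞ ♝ · ♚ · ♞ ♜
♟ ♟ · ♟ ♝ ♟ ♟ ♟
· · ♟ · · · · ·
· · · · ♟ · · ·
· · · · · ♛ · ♙
♙ · · · ♙ ♙ · ·
· ♙ ♙ ♙ · · ♙ ·
♖ ♘ ♗ ♕ ♔ ♗ ♘ ♖



  a b c d e f g h
  ─────────────────
8│♜ ♞ ♝ · ♚ · ♞ ♜│8
7│♟ ♟ · ♟ ♝ ♟ ♟ ♟│7
6│· · ♟ · · · · ·│6
5│· · · · ♟ · · ·│5
4│· · · · · ♛ · ♙│4
3│♙ · · · ♙ ♙ · ·│3
2│· ♙ ♙ ♙ · · ♙ ·│2
1│♖ ♘ ♗ ♕ ♔ ♗ ♘ ♖│1
  ─────────────────
  a b c d e f g h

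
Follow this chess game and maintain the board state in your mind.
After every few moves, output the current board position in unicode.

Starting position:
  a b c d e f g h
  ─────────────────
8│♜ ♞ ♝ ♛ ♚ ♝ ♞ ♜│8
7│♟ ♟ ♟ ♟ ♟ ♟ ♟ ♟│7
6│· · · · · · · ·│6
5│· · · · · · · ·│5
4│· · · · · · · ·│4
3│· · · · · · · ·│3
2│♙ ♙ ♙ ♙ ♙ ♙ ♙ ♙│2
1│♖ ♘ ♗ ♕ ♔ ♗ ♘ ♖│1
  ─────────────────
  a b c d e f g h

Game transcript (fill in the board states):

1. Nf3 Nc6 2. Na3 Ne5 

  a b c d e f g h
  ─────────────────
8│♜ · ♝ ♛ ♚ ♝ ♞ ♜│8
7│♟ ♟ ♟ ♟ ♟ ♟ ♟ ♟│7
6│· · · · · · · ·│6
5│· · · · ♞ · · ·│5
4│· · · · · · · ·│4
3│♘ · · · · ♘ · ·│3
2│♙ ♙ ♙ ♙ ♙ ♙ ♙ ♙│2
1│♖ · ♗ ♕ ♔ ♗ · ♖│1
  ─────────────────
  a b c d e f g h

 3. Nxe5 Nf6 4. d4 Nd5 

  a b c d e f g h
  ─────────────────
8│♜ · ♝ ♛ ♚ ♝ · ♜│8
7│♟ ♟ ♟ ♟ ♟ ♟ ♟ ♟│7
6│· · · · · · · ·│6
5│· · · ♞ ♘ · · ·│5
4│· · · ♙ · · · ·│4
3│♘ · · · · · · ·│3
2│♙ ♙ ♙ · ♙ ♙ ♙ ♙│2
1│♖ · ♗ ♕ ♔ ♗ · ♖│1
  ─────────────────
  a b c d e f g h

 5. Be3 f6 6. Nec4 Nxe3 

  a b c d e f g h
  ─────────────────
8│♜ · ♝ ♛ ♚ ♝ · ♜│8
7│♟ ♟ ♟ ♟ ♟ · ♟ ♟│7
6│· · · · · ♟ · ·│6
5│· · · · · · · ·│5
4│· · ♘ ♙ · · · ·│4
3│♘ · · · ♞ · · ·│3
2│♙ ♙ ♙ · ♙ ♙ ♙ ♙│2
1│♖ · · ♕ ♔ ♗ · ♖│1
  ─────────────────
  a b c d e f g h

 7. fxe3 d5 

  a b c d e f g h
  ─────────────────
8│♜ · ♝ ♛ ♚ ♝ · ♜│8
7│♟ ♟ ♟ · ♟ · ♟ ♟│7
6│· · · · · ♟ · ·│6
5│· · · ♟ · · · ·│5
4│· · ♘ ♙ · · · ·│4
3│♘ · · · ♙ · · ·│3
2│♙ ♙ ♙ · ♙ · ♙ ♙│2
1│♖ · · ♕ ♔ ♗ · ♖│1
  ─────────────────
  a b c d e f g h


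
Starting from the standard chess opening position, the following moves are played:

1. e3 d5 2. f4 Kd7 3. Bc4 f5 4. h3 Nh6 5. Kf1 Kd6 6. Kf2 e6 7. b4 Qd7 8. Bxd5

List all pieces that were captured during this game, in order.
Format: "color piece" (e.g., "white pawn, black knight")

Tracking captures:
  Bxd5: captured black pawn

black pawn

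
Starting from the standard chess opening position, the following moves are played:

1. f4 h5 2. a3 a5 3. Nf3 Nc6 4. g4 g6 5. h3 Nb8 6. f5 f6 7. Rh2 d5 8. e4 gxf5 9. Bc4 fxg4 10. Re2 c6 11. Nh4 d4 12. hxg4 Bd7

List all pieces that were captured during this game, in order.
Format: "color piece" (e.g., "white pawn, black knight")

Tracking captures:
  gxf5: captured white pawn
  fxg4: captured white pawn
  hxg4: captured black pawn

white pawn, white pawn, black pawn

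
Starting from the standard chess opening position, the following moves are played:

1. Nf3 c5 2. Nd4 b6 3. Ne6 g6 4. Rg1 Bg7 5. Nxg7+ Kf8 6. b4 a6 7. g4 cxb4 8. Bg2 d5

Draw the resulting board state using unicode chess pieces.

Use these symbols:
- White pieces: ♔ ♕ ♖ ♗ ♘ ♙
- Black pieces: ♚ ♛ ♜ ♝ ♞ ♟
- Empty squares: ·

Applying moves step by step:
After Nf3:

♜ ♞ ♝ ♛ ♚ ♝ ♞ ♜
♟ ♟ ♟ ♟ ♟ ♟ ♟ ♟
· · · · · · · ·
· · · · · · · ·
· · · · · · · ·
· · · · · ♘ · ·
♙ ♙ ♙ ♙ ♙ ♙ ♙ ♙
♖ ♘ ♗ ♕ ♔ ♗ · ♖


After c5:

♜ ♞ ♝ ♛ ♚ ♝ ♞ ♜
♟ ♟ · ♟ ♟ ♟ ♟ ♟
· · · · · · · ·
· · ♟ · · · · ·
· · · · · · · ·
· · · · · ♘ · ·
♙ ♙ ♙ ♙ ♙ ♙ ♙ ♙
♖ ♘ ♗ ♕ ♔ ♗ · ♖


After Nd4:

♜ ♞ ♝ ♛ ♚ ♝ ♞ ♜
♟ ♟ · ♟ ♟ ♟ ♟ ♟
· · · · · · · ·
· · ♟ · · · · ·
· · · ♘ · · · ·
· · · · · · · ·
♙ ♙ ♙ ♙ ♙ ♙ ♙ ♙
♖ ♘ ♗ ♕ ♔ ♗ · ♖


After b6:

♜ ♞ ♝ ♛ ♚ ♝ ♞ ♜
♟ · · ♟ ♟ ♟ ♟ ♟
· ♟ · · · · · ·
· · ♟ · · · · ·
· · · ♘ · · · ·
· · · · · · · ·
♙ ♙ ♙ ♙ ♙ ♙ ♙ ♙
♖ ♘ ♗ ♕ ♔ ♗ · ♖


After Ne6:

♜ ♞ ♝ ♛ ♚ ♝ ♞ ♜
♟ · · ♟ ♟ ♟ ♟ ♟
· ♟ · · ♘ · · ·
· · ♟ · · · · ·
· · · · · · · ·
· · · · · · · ·
♙ ♙ ♙ ♙ ♙ ♙ ♙ ♙
♖ ♘ ♗ ♕ ♔ ♗ · ♖


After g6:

♜ ♞ ♝ ♛ ♚ ♝ ♞ ♜
♟ · · ♟ ♟ ♟ · ♟
· ♟ · · ♘ · ♟ ·
· · ♟ · · · · ·
· · · · · · · ·
· · · · · · · ·
♙ ♙ ♙ ♙ ♙ ♙ ♙ ♙
♖ ♘ ♗ ♕ ♔ ♗ · ♖


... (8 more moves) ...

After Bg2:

♜ ♞ ♝ ♛ · ♚ ♞ ♜
· · · ♟ ♟ ♟ ♘ ♟
♟ ♟ · · · · ♟ ·
· · · · · · · ·
· ♟ · · · · ♙ ·
· · · · · · · ·
♙ · ♙ ♙ ♙ ♙ ♗ ♙
♖ ♘ ♗ ♕ ♔ · ♖ ·


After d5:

♜ ♞ ♝ ♛ · ♚ ♞ ♜
· · · · ♟ ♟ ♘ ♟
♟ ♟ · · · · ♟ ·
· · · ♟ · · · ·
· ♟ · · · · ♙ ·
· · · · · · · ·
♙ · ♙ ♙ ♙ ♙ ♗ ♙
♖ ♘ ♗ ♕ ♔ · ♖ ·



  a b c d e f g h
  ─────────────────
8│♜ ♞ ♝ ♛ · ♚ ♞ ♜│8
7│· · · · ♟ ♟ ♘ ♟│7
6│♟ ♟ · · · · ♟ ·│6
5│· · · ♟ · · · ·│5
4│· ♟ · · · · ♙ ·│4
3│· · · · · · · ·│3
2│♙ · ♙ ♙ ♙ ♙ ♗ ♙│2
1│♖ ♘ ♗ ♕ ♔ · ♖ ·│1
  ─────────────────
  a b c d e f g h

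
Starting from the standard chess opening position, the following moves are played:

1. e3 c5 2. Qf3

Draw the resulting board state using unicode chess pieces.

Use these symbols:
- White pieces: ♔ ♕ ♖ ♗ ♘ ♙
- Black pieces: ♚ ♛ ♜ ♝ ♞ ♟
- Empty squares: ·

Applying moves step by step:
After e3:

♜ ♞ ♝ ♛ ♚ ♝ ♞ ♜
♟ ♟ ♟ ♟ ♟ ♟ ♟ ♟
· · · · · · · ·
· · · · · · · ·
· · · · · · · ·
· · · · ♙ · · ·
♙ ♙ ♙ ♙ · ♙ ♙ ♙
♖ ♘ ♗ ♕ ♔ ♗ ♘ ♖


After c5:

♜ ♞ ♝ ♛ ♚ ♝ ♞ ♜
♟ ♟ · ♟ ♟ ♟ ♟ ♟
· · · · · · · ·
· · ♟ · · · · ·
· · · · · · · ·
· · · · ♙ · · ·
♙ ♙ ♙ ♙ · ♙ ♙ ♙
♖ ♘ ♗ ♕ ♔ ♗ ♘ ♖


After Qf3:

♜ ♞ ♝ ♛ ♚ ♝ ♞ ♜
♟ ♟ · ♟ ♟ ♟ ♟ ♟
· · · · · · · ·
· · ♟ · · · · ·
· · · · · · · ·
· · · · ♙ ♕ · ·
♙ ♙ ♙ ♙ · ♙ ♙ ♙
♖ ♘ ♗ · ♔ ♗ ♘ ♖



  a b c d e f g h
  ─────────────────
8│♜ ♞ ♝ ♛ ♚ ♝ ♞ ♜│8
7│♟ ♟ · ♟ ♟ ♟ ♟ ♟│7
6│· · · · · · · ·│6
5│· · ♟ · · · · ·│5
4│· · · · · · · ·│4
3│· · · · ♙ ♕ · ·│3
2│♙ ♙ ♙ ♙ · ♙ ♙ ♙│2
1│♖ ♘ ♗ · ♔ ♗ ♘ ♖│1
  ─────────────────
  a b c d e f g h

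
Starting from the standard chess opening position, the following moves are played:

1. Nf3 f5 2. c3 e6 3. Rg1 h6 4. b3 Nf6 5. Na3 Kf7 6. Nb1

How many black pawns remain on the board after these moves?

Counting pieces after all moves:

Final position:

  a b c d e f g h
  ─────────────────
8│♜ ♞ ♝ ♛ · ♝ · ♜│8
7│♟ ♟ ♟ ♟ · ♚ ♟ ·│7
6│· · · · ♟ ♞ · ♟│6
5│· · · · · ♟ · ·│5
4│· · · · · · · ·│4
3│· ♙ ♙ · · ♘ · ·│3
2│♙ · · ♙ ♙ ♙ ♙ ♙│2
1│♖ ♘ ♗ ♕ ♔ ♗ ♖ ·│1
  ─────────────────
  a b c d e f g h


8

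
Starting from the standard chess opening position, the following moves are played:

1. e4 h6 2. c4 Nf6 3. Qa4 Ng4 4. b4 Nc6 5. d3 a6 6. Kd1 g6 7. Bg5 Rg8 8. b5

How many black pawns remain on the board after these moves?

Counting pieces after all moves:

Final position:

  a b c d e f g h
  ─────────────────
8│♜ · ♝ ♛ ♚ ♝ ♜ ·│8
7│· ♟ ♟ ♟ ♟ ♟ · ·│7
6│♟ · ♞ · · · ♟ ♟│6
5│· ♙ · · · · ♗ ·│5
4│♕ · ♙ · ♙ · ♞ ·│4
3│· · · ♙ · · · ·│3
2│♙ · · · · ♙ ♙ ♙│2
1│♖ ♘ · ♔ · ♗ ♘ ♖│1
  ─────────────────
  a b c d e f g h


8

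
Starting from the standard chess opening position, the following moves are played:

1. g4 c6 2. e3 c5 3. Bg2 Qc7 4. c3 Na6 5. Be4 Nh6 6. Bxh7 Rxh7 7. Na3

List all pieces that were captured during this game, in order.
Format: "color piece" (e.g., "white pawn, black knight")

Tracking captures:
  Bxh7: captured black pawn
  Rxh7: captured white bishop

black pawn, white bishop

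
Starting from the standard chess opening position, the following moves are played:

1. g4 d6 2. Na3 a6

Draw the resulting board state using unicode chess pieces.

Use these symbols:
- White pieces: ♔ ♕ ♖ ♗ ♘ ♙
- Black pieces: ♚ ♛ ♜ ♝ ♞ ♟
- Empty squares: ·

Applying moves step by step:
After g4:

♜ ♞ ♝ ♛ ♚ ♝ ♞ ♜
♟ ♟ ♟ ♟ ♟ ♟ ♟ ♟
· · · · · · · ·
· · · · · · · ·
· · · · · · ♙ ·
· · · · · · · ·
♙ ♙ ♙ ♙ ♙ ♙ · ♙
♖ ♘ ♗ ♕ ♔ ♗ ♘ ♖


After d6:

♜ ♞ ♝ ♛ ♚ ♝ ♞ ♜
♟ ♟ ♟ · ♟ ♟ ♟ ♟
· · · ♟ · · · ·
· · · · · · · ·
· · · · · · ♙ ·
· · · · · · · ·
♙ ♙ ♙ ♙ ♙ ♙ · ♙
♖ ♘ ♗ ♕ ♔ ♗ ♘ ♖


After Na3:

♜ ♞ ♝ ♛ ♚ ♝ ♞ ♜
♟ ♟ ♟ · ♟ ♟ ♟ ♟
· · · ♟ · · · ·
· · · · · · · ·
· · · · · · ♙ ·
♘ · · · · · · ·
♙ ♙ ♙ ♙ ♙ ♙ · ♙
♖ · ♗ ♕ ♔ ♗ ♘ ♖


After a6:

♜ ♞ ♝ ♛ ♚ ♝ ♞ ♜
· ♟ ♟ · ♟ ♟ ♟ ♟
♟ · · ♟ · · · ·
· · · · · · · ·
· · · · · · ♙ ·
♘ · · · · · · ·
♙ ♙ ♙ ♙ ♙ ♙ · ♙
♖ · ♗ ♕ ♔ ♗ ♘ ♖



  a b c d e f g h
  ─────────────────
8│♜ ♞ ♝ ♛ ♚ ♝ ♞ ♜│8
7│· ♟ ♟ · ♟ ♟ ♟ ♟│7
6│♟ · · ♟ · · · ·│6
5│· · · · · · · ·│5
4│· · · · · · ♙ ·│4
3│♘ · · · · · · ·│3
2│♙ ♙ ♙ ♙ ♙ ♙ · ♙│2
1│♖ · ♗ ♕ ♔ ♗ ♘ ♖│1
  ─────────────────
  a b c d e f g h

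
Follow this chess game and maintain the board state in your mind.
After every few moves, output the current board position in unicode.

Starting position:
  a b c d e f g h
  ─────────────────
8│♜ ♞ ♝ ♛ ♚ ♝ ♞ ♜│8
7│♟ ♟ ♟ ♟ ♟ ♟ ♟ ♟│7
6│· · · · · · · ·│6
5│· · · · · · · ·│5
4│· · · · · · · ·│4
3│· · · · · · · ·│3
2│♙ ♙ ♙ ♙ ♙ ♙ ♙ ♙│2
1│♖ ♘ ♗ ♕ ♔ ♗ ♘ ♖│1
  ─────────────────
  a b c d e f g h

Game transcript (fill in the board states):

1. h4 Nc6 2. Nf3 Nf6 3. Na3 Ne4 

  a b c d e f g h
  ─────────────────
8│♜ · ♝ ♛ ♚ ♝ · ♜│8
7│♟ ♟ ♟ ♟ ♟ ♟ ♟ ♟│7
6│· · ♞ · · · · ·│6
5│· · · · · · · ·│5
4│· · · · ♞ · · ♙│4
3│♘ · · · · ♘ · ·│3
2│♙ ♙ ♙ ♙ ♙ ♙ ♙ ·│2
1│♖ · ♗ ♕ ♔ ♗ · ♖│1
  ─────────────────
  a b c d e f g h

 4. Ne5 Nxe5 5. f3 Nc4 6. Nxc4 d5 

  a b c d e f g h
  ─────────────────
8│♜ · ♝ ♛ ♚ ♝ · ♜│8
7│♟ ♟ ♟ · ♟ ♟ ♟ ♟│7
6│· · · · · · · ·│6
5│· · · ♟ · · · ·│5
4│· · ♘ · ♞ · · ♙│4
3│· · · · · ♙ · ·│3
2│♙ ♙ ♙ ♙ ♙ · ♙ ·│2
1│♖ · ♗ ♕ ♔ ♗ · ♖│1
  ─────────────────
  a b c d e f g h

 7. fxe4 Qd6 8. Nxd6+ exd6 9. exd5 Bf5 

  a b c d e f g h
  ─────────────────
8│♜ · · · ♚ ♝ · ♜│8
7│♟ ♟ ♟ · · ♟ ♟ ♟│7
6│· · · ♟ · · · ·│6
5│· · · ♙ · ♝ · ·│5
4│· · · · · · · ♙│4
3│· · · · · · · ·│3
2│♙ ♙ ♙ ♙ ♙ · ♙ ·│2
1│♖ · ♗ ♕ ♔ ♗ · ♖│1
  ─────────────────
  a b c d e f g h

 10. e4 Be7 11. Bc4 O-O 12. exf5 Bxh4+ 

  a b c d e f g h
  ─────────────────
8│♜ · · · · ♜ ♚ ·│8
7│♟ ♟ ♟ · · ♟ ♟ ♟│7
6│· · · ♟ · · · ·│6
5│· · · ♙ · ♙ · ·│5
4│· · ♗ · · · · ♝│4
3│· · · · · · · ·│3
2│♙ ♙ ♙ ♙ · · ♙ ·│2
1│♖ · ♗ ♕ ♔ · · ♖│1
  ─────────────────
  a b c d e f g h

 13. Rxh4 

  a b c d e f g h
  ─────────────────
8│♜ · · · · ♜ ♚ ·│8
7│♟ ♟ ♟ · · ♟ ♟ ♟│7
6│· · · ♟ · · · ·│6
5│· · · ♙ · ♙ · ·│5
4│· · ♗ · · · · ♖│4
3│· · · · · · · ·│3
2│♙ ♙ ♙ ♙ · · ♙ ·│2
1│♖ · ♗ ♕ ♔ · · ·│1
  ─────────────────
  a b c d e f g h
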